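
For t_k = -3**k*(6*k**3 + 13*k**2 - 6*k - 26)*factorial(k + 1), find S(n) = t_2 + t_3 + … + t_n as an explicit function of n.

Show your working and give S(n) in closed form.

S(n) = -6*3**n*n**4*factorial(n) - 21*3**n*n**3*factorial(n) - 6*3**n*n**2*factorial(n) + 39*3**n*n*factorial(n) + 30*3**n*factorial(n) - 108

Ratio r(k) = 3*(6*k**4 + 43*k**3 + 100*k**2 + 63*k - 26)/(6*k**3 + 13*k**2 - 6*k - 26).
Normal form (A,B,C) = (3*k + 6, 1, k**3 + 13*k**2/6 - k - 13/3).
Key eq: (3*k + 6)·f(k+1) = (1)·f(k) + (k**3 + 13*k**2/6 - k - 13/3).
deg f ≤ 2 (via 1,0,3).
Solving with deg f ≤ 2: f(k) = (2*k**2 - 3*k - 4)/6.
R(k) = B(k−1)·f(k)/C(k) = (2*k**2 - 3*k - 4)/(6*k**3 + 13*k**2 - 6*k - 26); s_k = R·t_k = 3**k*(-2*k**2 + 3*k + 4)*factorial(k + 1).
Check: Δs_k = -3**k*(6*k**3 + 13*k**2 - 6*k - 26)*factorial(k + 1). ✓
Evaluate: s_(n+1) = -3**(n + 1)*(2*n**2 + n - 5)*factorial(n + 2); subtract s_(2) = 108 ⇒ S(n) = -6*3**n*n**4*factorial(n) - 21*3**n*n**3*factorial(n) - 6*3**n*n**2*factorial(n) + 39*3**n*n*factorial(n) + 30*3**n*factorial(n) - 108.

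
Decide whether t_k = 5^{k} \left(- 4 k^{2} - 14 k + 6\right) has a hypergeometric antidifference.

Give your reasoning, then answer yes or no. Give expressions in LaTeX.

Yes. s_k = 5^{k} \left(- k^{2} - k + 4\right).

Ratio r(k) = 5*(2*k**2 + 11*k + 6)/(2*k**2 + 7*k - 3).
Gosper form: A/B · C(k+1)/C(k) with A=5, B=1, C=k**2 + 7*k/2 - 3/2.
Solve (5)·f(k+1) − (1)·f(k) = k**2 + 7*k/2 - 3/2.
Degrees (0,0,2) ⇒ d ≤ 2.
Solving with deg f ≤ 2: f(k) = (k**2 + k - 4)/4.
Certificate R = B(k−1)f/C = (k**2 + k - 4)/(2*(2*k**2 + 7*k - 3)) gives s_k = 5**k*(-k**2 - k + 4).
Check: Δs_k = 5**k*(-4*k**2 - 14*k + 6). ✓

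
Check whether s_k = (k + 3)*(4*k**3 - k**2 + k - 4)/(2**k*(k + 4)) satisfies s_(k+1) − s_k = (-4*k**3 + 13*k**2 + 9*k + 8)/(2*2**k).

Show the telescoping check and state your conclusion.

Invalid: residual (4*k**4 + 11*k**3 - 63*k**2 - 42*k - 40)/(2*2**k*(k**2 + 9*k + 20)) ≠ 0.

s_(k+1) = k*(4*k**3 + 27*k**2 + 55*k + 44)/(2*2**k*(k + 5))
s_(k+1) − s_k = (-4*k**5 - 19*k**4 + 57*k**3 + 286*k**2 + 210*k + 120)/(2*2**k*(k**2 + 9*k + 20))
(s_(k+1) − s_k) − t_k = (4*k**4 + 11*k**3 - 63*k**2 - 42*k - 40)/(2*2**k*(k**2 + 9*k + 20))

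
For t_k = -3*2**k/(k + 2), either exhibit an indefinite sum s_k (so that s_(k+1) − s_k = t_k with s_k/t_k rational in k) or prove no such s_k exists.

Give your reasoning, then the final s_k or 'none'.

r(k) = 2*(k + 2)/(k + 3) after simplifying.
Gosper form: A/B · C(k+1)/C(k) with A=2*k + 4, B=k + 3, C=1.
Solve (2*k + 4)·f(k+1) − (k + 2)·f(k) = 1.
From deg A=1, deg B=1, deg C=0: d=-1.
Bound -1 < 0, so the key equation has no polynomial solution.

none (Gosper's algorithm certifies no s_k)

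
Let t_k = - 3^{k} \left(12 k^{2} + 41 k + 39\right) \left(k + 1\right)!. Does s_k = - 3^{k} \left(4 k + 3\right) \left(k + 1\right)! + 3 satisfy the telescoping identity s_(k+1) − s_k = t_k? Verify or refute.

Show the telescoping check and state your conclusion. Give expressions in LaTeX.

s_(k+1) = -3**(k + 1)*(4*k + 7)*factorial(k + 2) + 3
s_(k+1) − s_k = -3**k*(12*k**2 + 41*k + 39)*factorial(k + 1)
(s_(k+1) − s_k) − t_k = 0

Valid: the claim telescopes to t_k.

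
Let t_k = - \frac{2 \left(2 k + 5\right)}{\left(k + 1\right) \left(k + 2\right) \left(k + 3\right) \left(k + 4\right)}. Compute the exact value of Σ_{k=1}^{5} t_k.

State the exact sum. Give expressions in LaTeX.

Σ = -55/252

r(k) = (k + 1)*(2*k + 7)/((k + 5)*(2*k + 5)) after simplifying.
Factor: A=k + 1; B=k + 5; C=k + 5/2.
Key eq: (k + 1)·f(k+1) = (k + 4)·f(k) + (k + 5/2).
From deg A=1, deg B=1, deg C=1: d=3.
Solve for f: f(k) = k*(k + 2)*(k + 4)/6 (degree 3 ≤ 3).
Certificate R = B(k−1)f/C = k*(k + 2)*(k + 4)**2/(3*(2*k + 5)) gives s_k = 2*k*(-k - 4)/(3*(k**2 + 4*k + 3)).
Verify: 2*(-2*k - 5)/(k**4 + 10*k**3 + 35*k**2 + 50*k + 24) matches t_k.
Evaluate s at k=6 and k=1: -40/63 and -5/12; difference -55/252.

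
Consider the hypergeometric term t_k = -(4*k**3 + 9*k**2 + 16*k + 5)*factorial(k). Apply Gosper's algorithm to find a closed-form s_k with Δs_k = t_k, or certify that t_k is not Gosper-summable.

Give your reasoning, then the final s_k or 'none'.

s_k = -(4*k**2 + k + 3)*factorial(k)

Step 1: r(k) = (4*k**4 + 25*k**3 + 67*k**2 + 80*k + 34)/(4*k**3 + 9*k**2 + 16*k + 5).
Normal form (A,B,C) = (k + 1, 1, k**3 + 9*k**2/4 + 4*k + 5/4).
Need (k + 1)·f(k+1) − (1)·f(k) = k**3 + 9*k**2/4 + 4*k + 5/4.
Degrees (1,0,3) ⇒ d ≤ 2.
A polynomial solution: f(k) = (4*k**2 + k + 3)/4.
So s_k = (B(k−1)f/C)·t_k = ((4*k**2 + k + 3)/(4*k**3 + 9*k**2 + 16*k + 5))·t_k = -(4*k**2 + k + 3)*factorial(k).
Δs = -(4*k**3 + 9*k**2 + 16*k + 5)*factorial(k), as required.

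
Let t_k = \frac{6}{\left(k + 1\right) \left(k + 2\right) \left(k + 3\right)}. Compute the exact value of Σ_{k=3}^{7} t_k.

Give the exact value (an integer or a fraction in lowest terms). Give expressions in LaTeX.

Σ = 7/60

Ratio r(k) = (k + 1)/(k + 4).
Factor: A=k + 1; B=k + 4; C=1.
Solve (k + 1)·f(k+1) − (k + 3)·f(k) = 1.
Degrees (1,1,0) ⇒ d ≤ 2.
Solve for f: f(k) = k*(k + 3)/4 (degree 2 ≤ 2).
Then R = B(k−1)f/C = k*(k + 3)**2/4, so s_k = R(k)·t_k = 3*k*(k + 3)/(2*(k + 1)*(k + 2)).
Δs = 6/(k**3 + 6*k**2 + 11*k + 6), as required.
Telescoping: Σ = s_(8) − s_(3) = 22/15 − (27/20) = 7/60.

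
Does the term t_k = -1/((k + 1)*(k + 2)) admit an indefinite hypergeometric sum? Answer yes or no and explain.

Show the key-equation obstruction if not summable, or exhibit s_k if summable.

The ratio is (k + 1)/(k + 3).
Normal form (A,B,C) = (k + 1, k + 3, 1).
f must satisfy (k + 1)·f(k+1) − (k + 2)·f(k) = 1.
From deg A=1, deg B=1, deg C=0: d=1.
Solve for f: f(k) = k (degree 1 ≤ 1).
Certificate R = B(k−1)f/C = k*(k + 2) gives s_k = -k/(k + 1).
Check: Δs_k = -1/(k**2 + 3*k + 2). ✓

Yes. s_k = -k/(k + 1).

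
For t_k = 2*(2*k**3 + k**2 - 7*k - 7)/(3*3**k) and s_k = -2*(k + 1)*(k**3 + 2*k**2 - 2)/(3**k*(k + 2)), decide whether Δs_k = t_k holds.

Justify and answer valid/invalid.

Invalid: residual 2*(-2*k**4 - 8*k**3 - k**2 + 21*k + 20)/(3*3**k*(k**2 + 5*k + 6)) ≠ 0.

s_(k+1) = -2*(k + 2)*((k + 1)**3 + 2*(k + 1)**2 - 2)/(3*3**k*(k + 3))
s_(k+1) − s_k = 2*(2*k**5 + 9*k**4 + 2*k**3 - 37*k**2 - 56*k - 22)/(3*3**k*(k**2 + 5*k + 6))
(s_(k+1) − s_k) − t_k = 2*(-2*k**4 - 8*k**3 - k**2 + 21*k + 20)/(3*3**k*(k**2 + 5*k + 6))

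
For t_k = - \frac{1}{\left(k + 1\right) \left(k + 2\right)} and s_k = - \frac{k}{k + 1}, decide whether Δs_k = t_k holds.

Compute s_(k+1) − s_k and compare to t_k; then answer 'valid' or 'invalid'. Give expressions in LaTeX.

s_(k+1) = (-k - 1)/(k + 2)
s_(k+1) − s_k = -1/(k**2 + 3*k + 2)
(s_(k+1) − s_k) − t_k = 0

valid; difference matches t_k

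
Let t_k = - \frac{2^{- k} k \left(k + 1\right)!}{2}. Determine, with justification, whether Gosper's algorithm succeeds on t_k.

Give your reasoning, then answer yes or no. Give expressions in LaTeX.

r(k) = (k + 1)*(k + 2)/(2*k) after simplifying.
So A=k/2 + 1 and B=1, with C=k.
f must satisfy (k/2 + 1)·f(k+1) − (1)·f(k) = k.
Bound: deg f ≤ 0.
Solve for f: f(k) = 2 (degree 0 ≤ 0).
Certificate R = B(k−1)f/C = 2/k gives s_k = -factorial(k + 1)/2**k.
s_(k+1) − s_k = -k*factorial(k + 1)/(2*2**k) = t_k.

Yes. s_k = - 2^{- k} \left(k + 1\right)!.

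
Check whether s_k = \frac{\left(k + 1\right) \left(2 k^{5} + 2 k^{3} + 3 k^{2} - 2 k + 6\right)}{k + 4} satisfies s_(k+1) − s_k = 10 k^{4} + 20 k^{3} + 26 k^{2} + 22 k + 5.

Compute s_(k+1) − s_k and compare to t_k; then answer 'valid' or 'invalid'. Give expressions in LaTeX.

s_(k+1) = (k + 2)*(-2*k + 2*(k + 1)**5 + 2*(k + 1)**3 + 3*(k + 1)**2 + 4)/(k + 5)
s_(k+1) − s_k = 2*(5*k**6 + 43*k**5 + 113*k**4 + 172*k**3 + 177*k**2 + 100*k + 29)/(k**2 + 9*k + 20)
(s_(k+1) − s_k) − t_k = 3*(-8*k**5 - 60*k**4 - 104*k**3 - 123*k**2 - 95*k - 14)/(k**2 + 9*k + 20)

Invalid: residual \frac{3 \left(- 8 k^{5} - 60 k^{4} - 104 k^{3} - 123 k^{2} - 95 k - 14\right)}{k^{2} + 9 k + 20} ≠ 0.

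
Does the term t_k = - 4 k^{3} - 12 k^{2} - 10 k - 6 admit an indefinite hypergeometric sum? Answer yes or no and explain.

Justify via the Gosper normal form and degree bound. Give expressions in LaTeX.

Compute t_(k+1)/t_k: get (2*k**3 + 12*k**2 + 23*k + 16)/(2*k**3 + 6*k**2 + 5*k + 3).
Take A(k)=1, B(k)=1, C(k)=k**3 + 3*k**2 + 5*k/2 + 3/2.
Solve (1)·f(k+1) − (1)·f(k) = k**3 + 3*k**2 + 5*k/2 + 3/2.
d = 4 from the (0,0,3) case.
Coefficient equations give f(k) = k*(k**3 + 2*k**2 + 3)/4.
Get s_k = R·t_k = k*(-k**3 - 2*k**2 - 3) with R(k) = B(k−1)f(k)/C(k) = k*(k**3 + 2*k**2 + 3)/(2*(2*k**3 + 6*k**2 + 5*k + 3)).
Check: Δs_k = -4*k**3 - 12*k**2 - 10*k - 6. ✓

Yes. s_k = k \left(- k^{3} - 2 k^{2} - 3\right).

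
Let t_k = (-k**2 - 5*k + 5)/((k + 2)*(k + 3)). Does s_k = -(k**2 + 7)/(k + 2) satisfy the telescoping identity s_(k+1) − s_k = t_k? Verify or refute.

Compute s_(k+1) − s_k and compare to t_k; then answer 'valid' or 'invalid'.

s_(k+1) = (-(k + 1)**2 - 7)/(k + 3)
s_(k+1) − s_k = (-k**2 - 5*k + 5)/(k**2 + 5*k + 6)
(s_(k+1) − s_k) − t_k = 0

Valid — Δs_k = t_k.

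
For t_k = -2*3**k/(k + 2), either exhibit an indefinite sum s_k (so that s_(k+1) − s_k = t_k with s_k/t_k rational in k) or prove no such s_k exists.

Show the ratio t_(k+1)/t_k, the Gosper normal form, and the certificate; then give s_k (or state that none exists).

Compute t_(k+1)/t_k: get 3*(k + 2)/(k + 3).
Take A(k)=3*k + 6, B(k)=k + 3, C(k)=1.
Solve (3*k + 6)·f(k+1) − (k + 2)·f(k) = 1.
Degrees (1,1,0) ⇒ d ≤ -1.
d = -1 < 0 ⇒ no nonzero polynomial f; not summable.

none (Gosper's algorithm certifies no s_k)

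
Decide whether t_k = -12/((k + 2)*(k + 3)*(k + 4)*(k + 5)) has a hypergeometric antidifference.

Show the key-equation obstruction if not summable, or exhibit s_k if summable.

Compute t_(k+1)/t_k: get (k + 2)/(k + 6).
Factor: A=k + 2; B=k + 6; C=1.
Solve (k + 2)·f(k+1) − (k + 5)·f(k) = 1.
d = 3 from the (1,1,0) case.
A polynomial solution: f(k) = k*(k**2 + 9*k + 26)/72.
Then R = B(k−1)f/C = k*(k + 5)*(k**2 + 9*k + 26)/72, so s_k = R(k)·t_k = k*(-k**2 - 9*k - 26)/(6*(k + 2)*(k + 3)*(k + 4)).
Δs = -12/(k**4 + 14*k**3 + 71*k**2 + 154*k + 120), as required.

Yes. s_k = k*(-k**2 - 9*k - 26)/(6*(k + 2)*(k + 3)*(k + 4)).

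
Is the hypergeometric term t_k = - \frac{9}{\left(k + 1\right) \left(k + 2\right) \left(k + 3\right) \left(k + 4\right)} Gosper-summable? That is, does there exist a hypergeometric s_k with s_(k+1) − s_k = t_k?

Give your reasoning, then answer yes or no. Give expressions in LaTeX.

Ratio r(k) = (k + 1)/(k + 5).
Factor: A=k + 1; B=k + 5; C=1.
f must satisfy (k + 1)·f(k+1) − (k + 4)·f(k) = 1.
d = 3 from the (1,1,0) case.
Solve for f: f(k) = k*(k**2 + 6*k + 11)/18 (degree 3 ≤ 3).
R(k) = B(k−1)·f(k)/C(k) = k*(k + 4)*(k**2 + 6*k + 11)/18; s_k = R·t_k = k*(-k**2 - 6*k - 11)/(2*(k + 1)*(k + 2)*(k + 3)).
s_(k+1) − s_k = -9/(k**4 + 10*k**3 + 35*k**2 + 50*k + 24) = t_k.

Yes. s_k = \frac{k \left(- k^{2} - 6 k - 11\right)}{2 \left(k + 1\right) \left(k + 2\right) \left(k + 3\right)}.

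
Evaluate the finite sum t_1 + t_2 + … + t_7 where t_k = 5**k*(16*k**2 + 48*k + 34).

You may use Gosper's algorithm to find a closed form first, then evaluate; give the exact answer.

Σ = 106640590

t_(k+1)/t_k = 5*(8*k**2 + 40*k + 49)/(8*k**2 + 24*k + 17).
Factor: A=5; B=1; C=k**2 + 3*k + 17/8.
f must satisfy (5)·f(k+1) − (1)·f(k) = k**2 + 3*k + 17/8.
From deg A=0, deg B=0, deg C=2: d=2.
Solving with deg f ≤ 2: f(k) = (4*k**2 + 2*k + 1)/16.
So s_k = (B(k−1)f/C)·t_k = ((4*k**2 + 2*k + 1)/(2*(8*k**2 + 24*k + 17)))·t_k = 5**k*(4*k**2 + 2*k + 1).
s_(k+1) − s_k = 5**k*(16*k**2 + 48*k + 34) = t_k.
Telescoping: Σ = s_(8) − s_(1) = 106640625 − (35) = 106640590.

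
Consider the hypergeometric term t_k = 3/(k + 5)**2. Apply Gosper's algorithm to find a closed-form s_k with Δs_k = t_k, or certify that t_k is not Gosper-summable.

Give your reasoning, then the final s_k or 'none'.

r(k) = (k + 5)**2/(k + 6)**2 after simplifying.
Take A(k)=k**2 + 10*k + 25, B(k)=k**2 + 12*k + 36, C(k)=1.
Key eq: (k**2 + 10*k + 25)·f(k+1) = (k**2 + 10*k + 25)·f(k) + (1).
Bound: deg f ≤ 0.
Write f(k) = c0. Then LHS − RHS = -1, requiring -1 = 0: contradictory. No certificate.

no hypergeometric antidifference exists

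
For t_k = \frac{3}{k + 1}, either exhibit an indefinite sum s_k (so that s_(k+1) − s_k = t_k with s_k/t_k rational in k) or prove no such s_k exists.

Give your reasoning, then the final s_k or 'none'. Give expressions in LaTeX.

none (Gosper's algorithm certifies no s_k)

r(k) = (k + 1)/(k + 2) after simplifying.
Normal form (A,B,C) = (k + 1, k + 2, 1).
Set up (k + 1)·f(k+1) − (k + 1)·f(k) − (1) = 0.
Degrees (1,1,0) ⇒ d ≤ 0.
Generic f = c0 gives residual -1; -1 = 0 cannot hold, so t_k is not Gosper-summable.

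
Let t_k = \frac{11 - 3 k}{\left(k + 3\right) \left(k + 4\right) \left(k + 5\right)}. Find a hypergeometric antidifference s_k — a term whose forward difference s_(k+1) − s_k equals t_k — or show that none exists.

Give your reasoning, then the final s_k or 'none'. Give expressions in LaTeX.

Compute t_(k+1)/t_k: get (k + 3)*(3*k - 8)/((k + 6)*(3*k - 11)).
A = k + 3, B = k + 6, C = k - 11/3.
Key eq: (k + 3)·f(k+1) = (k + 5)·f(k) + (k - 11/3).
d = 2 from the (1,1,1) case.
Solving with deg f ≤ 2: f(k) = -k*(k + 43)/36.
Certificate R = B(k−1)f/C = -k*(k + 5)*(k + 43)/(12*(3*k - 11)) gives s_k = k*(k + 43)/(12*(k + 3)*(k + 4)).
Verify: (11 - 3*k)/(k**3 + 12*k**2 + 47*k + 60) matches t_k.

s_k = \frac{k \left(k + 43\right)}{12 \left(k + 3\right) \left(k + 4\right)}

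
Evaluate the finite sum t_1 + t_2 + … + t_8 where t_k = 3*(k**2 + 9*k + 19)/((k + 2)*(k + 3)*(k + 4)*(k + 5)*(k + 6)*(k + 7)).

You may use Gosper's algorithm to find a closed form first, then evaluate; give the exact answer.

Σ = 136/15015

Ratio r(k) = (k + 2)*(9*k + (k + 1)**2 + 28)/((k + 8)*(k**2 + 9*k + 19)).
So A=k + 2 and B=k + 8, with C=k**2 + 9*k + 19.
Solve (k + 2)·f(k+1) − (k + 7)·f(k) = k**2 + 9*k + 19.
d = 5 from the (1,1,2) case.
Coefficient equations give f(k) = k*(k + 3)*(k + 5)*(k**2 + 12*k + 44)/144.
Get s_k = R·t_k = k*(k**2 + 12*k + 44)/(48*(k**3 + 12*k**2 + 44*k + 48)) with R(k) = B(k−1)f(k)/C(k) = k*(k + 3)*(k + 5)*(k + 7)*(k**2 + 12*k + 44)/(144*(k**2 + 9*k + 19)).
Δs = 3*(k**2 + 9*k + 19)/(k**6 + 27*k**5 + 295*k**4 + 1665*k**3 + 5104*k**2 + 8028*k + 5040), as required.
Sum = s_(9) − s_(1); s_(9) = 233/11440, s_(1) = 19/1680 ⇒ 136/15015.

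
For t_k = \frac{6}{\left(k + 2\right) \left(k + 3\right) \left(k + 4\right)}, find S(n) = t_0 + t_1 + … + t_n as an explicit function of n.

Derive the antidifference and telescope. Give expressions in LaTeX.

Step 1: r(k) = (k + 2)/(k + 5).
Take A(k)=k + 2, B(k)=k + 5, C(k)=1.
Need (k + 2)·f(k+1) − (k + 4)·f(k) = 1.
Bound: deg f ≤ 2.
Coefficient equations give f(k) = k*(k + 5)/12.
So s_k = (B(k−1)f/C)·t_k = (k*(k + 4)*(k + 5)/12)·t_k = k*(k + 5)/(2*(k + 2)*(k + 3)).
s_(k+1) − s_k = 6/(k**3 + 9*k**2 + 26*k + 24) = t_k.
Evaluate: s_(n+1) = (n**2 + 7*n + 6)/(2*(n**2 + 7*n + 12)); subtract s_(0) = 0 ⇒ S(n) = (n**2 + 7*n + 6)/(2*(n**2 + 7*n + 12)).

S(n) = \frac{n^{2} + 7 n + 6}{2 \left(n^{2} + 7 n + 12\right)}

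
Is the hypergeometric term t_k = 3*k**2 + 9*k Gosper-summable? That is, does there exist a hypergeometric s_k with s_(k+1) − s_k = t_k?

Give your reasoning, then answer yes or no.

Yes. s_k = k*(k**2 + 3*k - 4).

The ratio is (k**2 + 5*k + 4)/(k*(k + 3)).
Factor: A=1; B=1; C=k**2 + 3*k.
Set up (1)·f(k+1) − (1)·f(k) − (k**2 + 3*k) = 0.
d = 3 from the (0,0,2) case.
Coefficient equations give f(k) = k*(k - 1)*(k + 4)/3.
So s_k = (B(k−1)f/C)·t_k = ((k - 1)*(k + 4)/(3*(k + 3)))·t_k = k*(k**2 + 3*k - 4).
Verify: 3*k*(k + 3) matches t_k.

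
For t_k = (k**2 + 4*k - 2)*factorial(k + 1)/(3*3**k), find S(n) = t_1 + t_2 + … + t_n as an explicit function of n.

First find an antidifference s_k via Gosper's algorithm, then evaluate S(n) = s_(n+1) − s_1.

t_(k+1)/t_k = (k + 2)*(4*k + (k + 1)**2 + 2)/(3*(k**2 + 4*k - 2)).
Gosper form: A/B · C(k+1)/C(k) with A=k/3 + 2/3, B=1, C=k**2 + 4*k - 2.
f must satisfy (k/3 + 2/3)·f(k+1) − (1)·f(k) = k**2 + 4*k - 2.
deg f ≤ 1 (via 1,0,2).
Match coefficients ⇒ f(k) = 3*(k + 4).
So s_k = (B(k−1)f/C)·t_k = (3*(k + 4)/(k**2 + 4*k - 2))·t_k = (k + 4)*factorial(k + 1)/3**k.
s_(k+1) − s_k = (k**2 + 4*k - 2)*factorial(k + 1)/(3*3**k) = t_k.
Telescope: S(n) = s_(n+1) − s_(1) = 3**(-n - 1)*(n + 5)*factorial(n + 2) − (10/3) = 3**(-n - 1)*(-10*3**n + n**3*factorial(n) + 8*n**2*factorial(n) + 17*n*factorial(n) + 10*factorial(n)).

S(n) = 3**(-n - 1)*(-10*3**n + n**3*factorial(n) + 8*n**2*factorial(n) + 17*n*factorial(n) + 10*factorial(n))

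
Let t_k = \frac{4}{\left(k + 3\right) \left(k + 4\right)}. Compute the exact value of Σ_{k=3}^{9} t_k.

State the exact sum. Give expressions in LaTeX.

r(k) = (k + 3)/(k + 5) after simplifying.
Normal form (A,B,C) = (k + 3, k + 5, 1).
Set up (k + 3)·f(k+1) − (k + 4)·f(k) − (1) = 0.
Degrees (1,1,0) ⇒ d ≤ 1.
Solving with deg f ≤ 1: f(k) = k/3.
Certificate R = B(k−1)f/C = k*(k + 4)/3 gives s_k = 4*k/(3*(k + 3)).
Check: Δs_k = 4/(k**2 + 7*k + 12). ✓
Sum = s_(10) − s_(3); s_(10) = 40/39, s_(3) = 2/3 ⇒ 14/39.

Σ = 14/39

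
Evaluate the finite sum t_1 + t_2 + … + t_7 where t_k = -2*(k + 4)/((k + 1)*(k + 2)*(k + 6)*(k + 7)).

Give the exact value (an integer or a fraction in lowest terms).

Σ = -4/63

Step 1: r(k) = (k + 1)*(k + 5)*(k + 6)/((k + 3)*(k + 4)*(k + 8)).
Gosper form: A/B · C(k+1)/C(k) with A=k + 1, B=k + 8, C=k**4 + 16*k**3 + 95*k**2 + 248*k + 240.
Solve (k + 1)·f(k+1) − (k + 7)·f(k) = k**4 + 16*k**3 + 95*k**2 + 248*k + 240.
deg f ≤ 6 (via 1,1,4).
A polynomial solution: f(k) = k*(k + 2)*(k + 3)*(k + 4)*(k + 5)*(k + 7)/12.
Then R = B(k−1)f/C = k*(k + 2)*(k + 7)**2/(12*(k + 4)), so s_k = R(k)·t_k = k*(-k - 7)/(6*(k**2 + 7*k + 6)).
s_(k+1) − s_k = 2*(-k - 4)/(k**4 + 16*k**3 + 83*k**2 + 152*k + 84) = t_k.
Sum = s_(8) − s_(1); s_(8) = -10/63, s_(1) = -2/21 ⇒ -4/63.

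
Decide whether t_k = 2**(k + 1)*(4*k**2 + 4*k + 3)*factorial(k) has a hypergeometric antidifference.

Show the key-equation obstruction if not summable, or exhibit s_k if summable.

t_(k+1)/t_k = 2*(4*k**3 + 16*k**2 + 23*k + 11)/(4*k**2 + 4*k + 3).
So A=2*k + 2 and B=1, with C=k**2 + k + 3/4.
Key eq: (2*k + 2)·f(k+1) = (1)·f(k) + (k**2 + k + 3/4).
deg f ≤ 1 (via 1,0,2).
A polynomial solution: f(k) = (2*k - 1)/4.
So s_k = (B(k−1)f/C)·t_k = ((2*k - 1)/(4*k**2 + 4*k + 3))·t_k = 2**(k + 1)*(2*k - 1)*factorial(k).
Verify: 2**(k + 1)*(4*k**2 + 4*k + 3)*factorial(k) matches t_k.

Yes. s_k = 2**(k + 1)*(2*k - 1)*factorial(k).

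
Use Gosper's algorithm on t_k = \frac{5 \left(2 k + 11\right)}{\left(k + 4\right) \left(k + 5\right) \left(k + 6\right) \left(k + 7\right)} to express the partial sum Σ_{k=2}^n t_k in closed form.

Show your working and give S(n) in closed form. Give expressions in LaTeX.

Compute t_(k+1)/t_k: get (k + 4)*(2*k + 13)/((k + 8)*(2*k + 11)).
A = k + 4, B = k + 8, C = k + 11/2.
Need (k + 4)·f(k+1) − (k + 7)·f(k) = k + 11/2.
Bound: deg f ≤ 3.
Coefficient equations give f(k) = k*(k + 5)*(k + 10)/48.
Certificate R = B(k−1)f/C = k*(k + 5)*(k + 7)*(k + 10)/(24*(2*k + 11)) gives s_k = 5*k*(k + 10)/(24*(k**2 + 10*k + 24)).
s_(k+1) − s_k = 5*(2*k + 11)/(k**4 + 22*k**3 + 179*k**2 + 638*k + 840) = t_k.
s_(n+1) = 5*(n**2 + 12*n + 11)/(24*(n**2 + 12*n + 35)) and s_(2) = 5/48, so S(n) = 5*(n**2 + 12*n - 13)/(48*(n**2 + 12*n + 35)).

S(n) = \frac{5 \left(n^{2} + 12 n - 13\right)}{48 \left(n^{2} + 12 n + 35\right)}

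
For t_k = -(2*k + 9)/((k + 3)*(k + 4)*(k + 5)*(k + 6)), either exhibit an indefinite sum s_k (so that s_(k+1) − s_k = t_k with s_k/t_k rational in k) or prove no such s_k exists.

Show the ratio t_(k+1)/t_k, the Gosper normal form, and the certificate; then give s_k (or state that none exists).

s_k = k*(-k - 8)/(15*(k**2 + 8*k + 15))

t_(k+1)/t_k = (k + 3)*(2*k + 11)/((k + 7)*(2*k + 9)).
Normal form (A,B,C) = (k + 3, k + 7, k + 9/2).
Key eq: (k + 3)·f(k+1) = (k + 6)·f(k) + (k + 9/2).
deg f ≤ 3 (via 1,1,1).
A polynomial solution: f(k) = k*(k + 4)*(k + 8)/30.
So s_k = (B(k−1)f/C)·t_k = (k*(k + 4)*(k + 6)*(k + 8)/(15*(2*k + 9)))·t_k = k*(-k - 8)/(15*(k**2 + 8*k + 15)).
s_(k+1) − s_k = (-2*k - 9)/(k**4 + 18*k**3 + 119*k**2 + 342*k + 360) = t_k.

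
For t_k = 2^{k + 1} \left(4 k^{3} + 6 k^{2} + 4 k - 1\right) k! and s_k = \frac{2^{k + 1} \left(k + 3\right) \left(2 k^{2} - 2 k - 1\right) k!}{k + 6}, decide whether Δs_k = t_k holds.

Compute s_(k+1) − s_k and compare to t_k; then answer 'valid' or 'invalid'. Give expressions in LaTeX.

s_(k+1) = 2**(k + 2)*(k + 4)*(2*k**2 + 2*k - 1)*factorial(k + 1)/(k + 7)
s_(k+1) − s_k = 2**(k + 1)*(4*k**5 + 46*k**4 + 160*k**3 + 189*k**2 + 80*k - 27)*factorial(k)/((k + 6)*(k + 7))
(s_(k+1) − s_k) − t_k = -6*2**k*(4*k**4 + 30*k**3 + 38*k**2 + 25*k - 5)*factorial(k)/((k + 6)*(k + 7))

Invalid: residual - \frac{6 \cdot 2^{k} \left(4 k^{4} + 30 k^{3} + 38 k^{2} + 25 k - 5\right) k!}{\left(k + 6\right) \left(k + 7\right)} ≠ 0.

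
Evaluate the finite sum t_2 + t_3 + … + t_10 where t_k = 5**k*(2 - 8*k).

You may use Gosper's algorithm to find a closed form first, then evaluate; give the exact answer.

Σ = -927734350

r(k) = 5*(4*k + 3)/(4*k - 1) after simplifying.
Take A(k)=5, B(k)=1, C(k)=k - 1/4.
Key eq: (5)·f(k+1) = (1)·f(k) + (k - 1/4).
deg f ≤ 1 (via 0,0,1).
Solving with deg f ≤ 1: f(k) = (2*k - 3)/8.
Certificate R = B(k−1)f/C = (2*k - 3)/(2*(4*k - 1)) gives s_k = 5**k*(3 - 2*k).
Δs = 5**k*(2 - 8*k), as required.
Σ_(k=2)^(10) t_k = s_(11) − s_(2) = -927734375 − (-25) = -927734350.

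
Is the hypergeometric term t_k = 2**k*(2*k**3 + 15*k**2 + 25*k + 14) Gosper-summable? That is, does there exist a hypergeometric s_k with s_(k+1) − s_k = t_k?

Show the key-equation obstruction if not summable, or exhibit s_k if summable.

Yes. s_k = 2**k*(2*k**3 + 3*k**2 + k + 2).

Step 1: r(k) = 2*(2*k**3 + 21*k**2 + 61*k + 56)/(2*k**3 + 15*k**2 + 25*k + 14).
A = 2, B = 1, C = k**3 + 15*k**2/2 + 25*k/2 + 7.
Key eq: (2)·f(k+1) = (1)·f(k) + (k**3 + 15*k**2/2 + 25*k/2 + 7).
Degrees (0,0,3) ⇒ d ≤ 3.
Solving with deg f ≤ 3: f(k) = (2*k**3 + 3*k**2 + k + 2)/2.
Then R = B(k−1)f/C = (2*k**3 + 3*k**2 + k + 2)/(2*k**3 + 15*k**2 + 25*k + 14), so s_k = R(k)·t_k = 2**k*(2*k**3 + 3*k**2 + k + 2).
s_(k+1) − s_k = 2**k*(2*k**3 + 15*k**2 + 25*k + 14) = t_k.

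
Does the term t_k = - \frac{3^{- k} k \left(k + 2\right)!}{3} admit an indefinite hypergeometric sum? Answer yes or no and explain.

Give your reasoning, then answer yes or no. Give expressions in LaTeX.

Yes. s_k = - 3^{- k} \left(k + 2\right)!.

Compute t_(k+1)/t_k: get (k + 1)*(k + 3)/(3*k).
Take A(k)=k/3 + 1, B(k)=1, C(k)=k.
Solve (k/3 + 1)·f(k+1) − (1)·f(k) = k.
From deg A=1, deg B=0, deg C=1: d=0.
Match coefficients ⇒ f(k) = 3.
Certificate R = B(k−1)f/C = 3/k gives s_k = -factorial(k + 2)/3**k.
Verify: -k*factorial(k + 2)/(3*3**k) matches t_k.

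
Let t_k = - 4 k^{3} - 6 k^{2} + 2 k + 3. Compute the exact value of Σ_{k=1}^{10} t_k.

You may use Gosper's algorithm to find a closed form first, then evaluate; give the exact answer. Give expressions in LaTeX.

Σ = -14270

The ratio is (4*k**3 + 18*k**2 + 22*k + 5)/(4*k**3 + 6*k**2 - 2*k - 3).
Take A(k)=1, B(k)=1, C(k)=k**3 + 3*k**2/2 - k/2 - 3/4.
Solve (1)·f(k+1) − (1)·f(k) = k**3 + 3*k**2/2 - k/2 - 3/4.
Degrees (0,0,3) ⇒ d ≤ 4.
Coefficient equations give f(k) = k*(k**3 - 3*k - 1)/4.
Certificate R = B(k−1)f/C = k*(k**3 - 3*k - 1)/((2*k + 3)*(2*k**2 - 1)) gives s_k = k*(-k**3 + 3*k + 1).
Verify: -4*k**3 - 6*k**2 + 2*k + 3 matches t_k.
Σ_(k=1)^(10) t_k = s_(11) − s_(1) = -14267 − (3) = -14270.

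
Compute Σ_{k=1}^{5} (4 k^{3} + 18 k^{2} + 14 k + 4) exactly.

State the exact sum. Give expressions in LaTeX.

Compute t_(k+1)/t_k: get (2*k**3 + 15*k**2 + 31*k + 20)/(2*k**3 + 9*k**2 + 7*k + 2).
A = 1, B = 1, C = k**3 + 9*k**2/2 + 7*k/2 + 1.
Set up (1)·f(k+1) − (1)·f(k) − (k**3 + 9*k**2/2 + 7*k/2 + 1) = 0.
Degrees (0,0,3) ⇒ d ≤ 4.
Solve for f: f(k) = k**2*(k**2 + 4*k - 1)/4 (degree 4 ≤ 4).
Certificate R = B(k−1)f/C = k**2*(k**2 + 4*k - 1)/(2*(2*k**3 + 9*k**2 + 7*k + 2)) gives s_k = k**2*(k**2 + 4*k - 1).
Verify: 4*k**3 + 18*k**2 + 14*k + 4 matches t_k.
Telescoping: Σ = s_(6) − s_(1) = 2124 − (4) = 2120.

Σ = 2120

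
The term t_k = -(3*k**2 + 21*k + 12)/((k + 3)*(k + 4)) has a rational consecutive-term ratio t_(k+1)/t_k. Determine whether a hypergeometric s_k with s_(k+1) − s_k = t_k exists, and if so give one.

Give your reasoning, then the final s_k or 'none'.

s_k = -k*(3*k + 1)/(k + 3)

Ratio r(k) = (k + 3)*(7*k + (k + 1)**2 + 11)/((k + 5)*(k**2 + 7*k + 4)).
Normal form (A,B,C) = (k + 3, k + 5, k**2 + 7*k + 4).
Key eq: (k + 3)·f(k+1) = (k + 4)·f(k) + (k**2 + 7*k + 4).
From deg A=1, deg B=1, deg C=2: d=2.
Coefficient equations give f(k) = k*(3*k + 1)/3.
R(k) = B(k−1)·f(k)/C(k) = k*(k + 4)*(3*k + 1)/(3*(k**2 + 7*k + 4)); s_k = R·t_k = -k*(3*k + 1)/(k + 3).
s_(k+1) − s_k = 3*(-k**2 - 7*k - 4)/(k**2 + 7*k + 12) = t_k.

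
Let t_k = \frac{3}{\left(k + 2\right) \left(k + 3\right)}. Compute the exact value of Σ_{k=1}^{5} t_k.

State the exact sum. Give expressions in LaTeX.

Ratio r(k) = (k + 2)/(k + 4).
A = k + 2, B = k + 4, C = 1.
Solve (k + 2)·f(k+1) − (k + 3)·f(k) = 1.
From deg A=1, deg B=1, deg C=0: d=1.
Solving with deg f ≤ 1: f(k) = k/2.
So s_k = (B(k−1)f/C)·t_k = (k*(k + 3)/2)·t_k = 3*k/(2*(k + 2)).
Δs = 3/(k**2 + 5*k + 6), as required.
Sum = s_(6) − s_(1); s_(6) = 9/8, s_(1) = 1/2 ⇒ 5/8.

Σ = 5/8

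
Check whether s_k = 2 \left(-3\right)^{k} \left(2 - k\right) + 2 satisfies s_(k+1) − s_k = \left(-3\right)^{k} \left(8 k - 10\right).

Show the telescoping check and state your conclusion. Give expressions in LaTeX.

s_(k+1) = 2*(-3)**(k + 1)*(1 - k) + 2
s_(k+1) − s_k = (-3)**k*(8*k - 10)
(s_(k+1) − s_k) − t_k = 0

valid (s_(k+1) − s_k reduces to t_k)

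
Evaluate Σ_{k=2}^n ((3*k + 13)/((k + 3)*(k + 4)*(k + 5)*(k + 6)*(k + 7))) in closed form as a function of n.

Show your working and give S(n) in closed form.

S(n) = (n**3 + 17*n**2 + 94*n - 112)/(280*(n**3 + 17*n**2 + 94*n + 168))

r(k) = (k + 3)*(3*k + 16)/((k + 8)*(3*k + 13)) after simplifying.
Take A(k)=k + 3, B(k)=k + 8, C(k)=k + 13/3.
f must satisfy (k + 3)·f(k+1) − (k + 7)·f(k) = k + 13/3.
Bound: deg f ≤ 4.
Solve for f: f(k) = k*(k + 4)*(k**2 + 14*k + 63)/270 (degree 4 ≤ 4).
So s_k = (B(k−1)f/C)·t_k = (k*(k + 4)*(k + 7)*(k**2 + 14*k + 63)/(90*(3*k + 13)))·t_k = k*(k**2 + 14*k + 63)/(90*(k**3 + 14*k**2 + 63*k + 90)).
Verify: (3*k + 13)/(k**5 + 25*k**4 + 245*k**3 + 1175*k**2 + 2754*k + 2520) matches t_k.
Telescope: S(n) = s_(n+1) − s_(2) = (n**3 + 17*n**2 + 94*n + 78)/(90*(n**3 + 17*n**2 + 94*n + 168)) − (19/2520) = (n**3 + 17*n**2 + 94*n - 112)/(280*(n**3 + 17*n**2 + 94*n + 168)).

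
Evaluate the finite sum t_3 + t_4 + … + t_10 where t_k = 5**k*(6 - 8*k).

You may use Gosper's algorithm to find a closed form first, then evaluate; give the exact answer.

Σ = -878906000

Step 1: r(k) = 5*(4*k + 1)/(4*k - 3).
Normal form (A,B,C) = (5, 1, k - 3/4).
Set up (5)·f(k+1) − (1)·f(k) − (k - 3/4) = 0.
Bound: deg f ≤ 1.
Solve for f: f(k) = (k - 2)/4 (degree 1 ≤ 1).
Get s_k = R·t_k = 2*5**k*(2 - k) with R(k) = B(k−1)f(k)/C(k) = (k - 2)/(4*k - 3).
s_(k+1) − s_k = 5**k*(6 - 8*k) = t_k.
Telescoping: Σ = s_(11) − s_(3) = -878906250 − (-250) = -878906000.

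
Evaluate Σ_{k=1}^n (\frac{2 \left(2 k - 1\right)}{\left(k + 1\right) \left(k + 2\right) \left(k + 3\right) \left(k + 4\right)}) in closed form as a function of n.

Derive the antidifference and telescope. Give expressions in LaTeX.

t_(k+1)/t_k = (k + 1)*(2*k + 1)/((k + 5)*(2*k - 1)).
Gosper form: A/B · C(k+1)/C(k) with A=k + 1, B=k + 5, C=k - 1/2.
Solve (k + 1)·f(k+1) − (k + 4)·f(k) = k - 1/2.
From deg A=1, deg B=1, deg C=1: d=3.
Solve for f: f(k) = -k/2 (degree 1 ≤ 3).
Get s_k = R·t_k = -2*k/((k + 1)*(k + 2)*(k + 3)) with R(k) = B(k−1)f(k)/C(k) = -k*(k + 4)/(2*k - 1).
Verify: 2*(2*k - 1)/(k**4 + 10*k**3 + 35*k**2 + 50*k + 24) matches t_k.
Σ_(k=1)^n t_k = s_(n+1) − s_(1) = (2*(-n - 1)/(n**3 + 9*n**2 + 26*n + 24)) − (-1/12), i.e. n*(n**2 + 9*n + 2)/(12*(n**3 + 9*n**2 + 26*n + 24)).

S(n) = \frac{n \left(n^{2} + 9 n + 2\right)}{12 \left(n^{3} + 9 n^{2} + 26 n + 24\right)}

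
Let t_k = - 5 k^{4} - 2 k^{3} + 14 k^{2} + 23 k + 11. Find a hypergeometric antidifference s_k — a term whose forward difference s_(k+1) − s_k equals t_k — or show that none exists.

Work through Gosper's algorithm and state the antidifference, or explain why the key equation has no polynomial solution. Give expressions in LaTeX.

s_k = k \left(- k^{4} + 2 k^{3} + 4 k^{2} + 4 k + 2\right)

t_(k+1)/t_k = (5*k**4 + 22*k**3 + 22*k**2 - 25*k - 41)/(5*k**4 + 2*k**3 - 14*k**2 - 23*k - 11).
Normal form (A,B,C) = (1, 1, k**4 + 2*k**3/5 - 14*k**2/5 - 23*k/5 - 11/5).
Set up (1)·f(k+1) − (1)·f(k) − (k**4 + 2*k**3/5 - 14*k**2/5 - 23*k/5 - 11/5) = 0.
d = 5 from the (0,0,4) case.
Solving with deg f ≤ 5: f(k) = k*(k**4 - 2*k**3 - 4*k**2 - 4*k - 2)/5.
Certificate R = B(k−1)f/C = k*(k**4 - 2*k**3 - 4*k**2 - 4*k - 2)/(5*k**4 + 2*k**3 - 14*k**2 - 23*k - 11) gives s_k = k*(-k**4 + 2*k**3 + 4*k**2 + 4*k + 2).
Δs = -5*k**4 - 2*k**3 + 14*k**2 + 23*k + 11, as required.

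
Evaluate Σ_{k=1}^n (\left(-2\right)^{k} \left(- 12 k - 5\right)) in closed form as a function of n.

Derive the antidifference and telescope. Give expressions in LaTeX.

S(n) = - 8 \left(-2\right)^{n} n - 6 \left(-2\right)^{n} + 6

r(k) = 2*(-12*k - 17)/(12*k + 5) after simplifying.
So A=-2 and B=1, with C=k + 5/12.
Need (-2)·f(k+1) − (1)·f(k) = k + 5/12.
deg f ≤ 1 (via 0,0,1).
Solve for f: f(k) = -(4*k - 1)/12 (degree 1 ≤ 1).
Then R = B(k−1)f/C = -(4*k - 1)/(12*k + 5), so s_k = R(k)·t_k = (-2)**k*(4*k - 1).
Δs = (-2)**k*(-12*k - 5), as required.
s_(n+1) = (-2)**(n + 1)*(4*n + 3) and s_(1) = -6, so S(n) = -8*(-2)**n*n - 6*(-2)**n + 6.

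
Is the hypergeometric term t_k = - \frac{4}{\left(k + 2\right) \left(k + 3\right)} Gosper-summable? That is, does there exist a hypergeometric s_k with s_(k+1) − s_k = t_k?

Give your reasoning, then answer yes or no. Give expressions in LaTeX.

r(k) = (k + 2)/(k + 4) after simplifying.
Normal form (A,B,C) = (k + 2, k + 4, 1).
Solve (k + 2)·f(k+1) − (k + 3)·f(k) = 1.
d = 1 from the (1,1,0) case.
Match coefficients ⇒ f(k) = k/2.
Then R = B(k−1)f/C = k*(k + 3)/2, so s_k = R(k)·t_k = -2*k/(k + 2).
Δs = -4/(k**2 + 5*k + 6), as required.

Yes. s_k = - \frac{2 k}{k + 2}.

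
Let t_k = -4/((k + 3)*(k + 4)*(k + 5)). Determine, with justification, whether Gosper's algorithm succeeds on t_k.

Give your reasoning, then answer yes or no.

Compute t_(k+1)/t_k: get (k + 3)/(k + 6).
Normal form (A,B,C) = (k + 3, k + 6, 1).
Set up (k + 3)·f(k+1) − (k + 5)·f(k) − (1) = 0.
Degrees (1,1,0) ⇒ d ≤ 2.
Solve for f: f(k) = k*(k + 7)/24 (degree 2 ≤ 2).
So s_k = (B(k−1)f/C)·t_k = (k*(k + 5)*(k + 7)/24)·t_k = k*(-k - 7)/(6*(k + 3)*(k + 4)).
Check: Δs_k = -4/(k**3 + 12*k**2 + 47*k + 60). ✓

Yes. s_k = k*(-k - 7)/(6*(k + 3)*(k + 4)).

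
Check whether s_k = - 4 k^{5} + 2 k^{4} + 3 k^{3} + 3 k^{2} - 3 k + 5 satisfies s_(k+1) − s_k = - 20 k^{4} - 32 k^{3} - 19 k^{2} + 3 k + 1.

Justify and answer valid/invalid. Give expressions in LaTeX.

s_(k+1) = -4*k**5 - 18*k**4 - 29*k**3 - 16*k**2 + 6
s_(k+1) − s_k = -20*k**4 - 32*k**3 - 19*k**2 + 3*k + 1
(s_(k+1) − s_k) − t_k = 0

Valid — Δs_k = t_k.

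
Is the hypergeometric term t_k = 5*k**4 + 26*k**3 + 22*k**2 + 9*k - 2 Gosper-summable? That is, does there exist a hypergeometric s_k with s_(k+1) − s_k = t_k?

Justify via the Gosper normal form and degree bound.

Yes. s_k = k*(k**4 + 4*k**3 - 4*k**2 - 3).

t_(k+1)/t_k = (5*k**4 + 46*k**3 + 130*k**2 + 151*k + 60)/(5*k**4 + 26*k**3 + 22*k**2 + 9*k - 2).
A = 1, B = 1, C = k**4 + 26*k**3/5 + 22*k**2/5 + 9*k/5 - 2/5.
Key eq: (1)·f(k+1) = (1)·f(k) + (k**4 + 26*k**3/5 + 22*k**2/5 + 9*k/5 - 2/5).
deg f ≤ 5 (via 0,0,4).
Coefficient equations give f(k) = k*(k**4 + 4*k**3 - 4*k**2 - 3)/5.
So s_k = (B(k−1)f/C)·t_k = (k*(k**4 + 4*k**3 - 4*k**2 - 3)/(5*k**4 + 26*k**3 + 22*k**2 + 9*k - 2))·t_k = k*(k**4 + 4*k**3 - 4*k**2 - 3).
Verify: 5*k**4 + 26*k**3 + 22*k**2 + 9*k - 2 matches t_k.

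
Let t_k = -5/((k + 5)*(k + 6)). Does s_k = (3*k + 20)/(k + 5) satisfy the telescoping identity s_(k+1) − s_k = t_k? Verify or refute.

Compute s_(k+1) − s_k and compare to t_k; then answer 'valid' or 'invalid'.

Valid — Δs_k = t_k.

s_(k+1) = (3*k + 23)/(k + 6)
s_(k+1) − s_k = -5/(k**2 + 11*k + 30)
(s_(k+1) − s_k) − t_k = 0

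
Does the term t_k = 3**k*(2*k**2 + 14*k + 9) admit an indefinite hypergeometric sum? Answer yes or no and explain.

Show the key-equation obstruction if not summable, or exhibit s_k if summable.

Yes. s_k = 3**k*(k**2 + 4*k - 3).

Ratio r(k) = 3*(2*k**2 + 18*k + 25)/(2*k**2 + 14*k + 9).
Take A(k)=3, B(k)=1, C(k)=k**2 + 7*k + 9/2.
Solve (3)·f(k+1) − (1)·f(k) = k**2 + 7*k + 9/2.
From deg A=0, deg B=0, deg C=2: d=2.
Match coefficients ⇒ f(k) = (k**2 + 4*k - 3)/2.
R(k) = B(k−1)·f(k)/C(k) = (k**2 + 4*k - 3)/(2*k**2 + 14*k + 9); s_k = R·t_k = 3**k*(k**2 + 4*k - 3).
Check: Δs_k = 3**k*(2*k**2 + 14*k + 9). ✓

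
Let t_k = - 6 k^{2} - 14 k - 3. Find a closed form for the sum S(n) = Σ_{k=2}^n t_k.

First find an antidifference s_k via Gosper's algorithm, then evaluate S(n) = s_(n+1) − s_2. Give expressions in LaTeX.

S(n) = - 2 n^{3} - 10 n^{2} - 11 n + 23

r(k) = (6*k**2 + 26*k + 23)/(6*k**2 + 14*k + 3) after simplifying.
A = 1, B = 1, C = k**2 + 7*k/3 + 1/2.
Key eq: (1)·f(k+1) = (1)·f(k) + (k**2 + 7*k/3 + 1/2).
Degrees (0,0,2) ⇒ d ≤ 3.
Coefficient equations give f(k) = k*(2*k**2 + 4*k - 3)/6.
So s_k = (B(k−1)f/C)·t_k = (k*(2*k**2 + 4*k - 3)/(6*k**2 + 14*k + 3))·t_k = k*(-2*k**2 - 4*k + 3).
Check: Δs_k = -6*k**2 - 14*k - 3. ✓
Telescope: S(n) = s_(n+1) − s_(2) = -2*n**3 - 10*n**2 - 11*n - 3 − (-26) = -2*n**3 - 10*n**2 - 11*n + 23.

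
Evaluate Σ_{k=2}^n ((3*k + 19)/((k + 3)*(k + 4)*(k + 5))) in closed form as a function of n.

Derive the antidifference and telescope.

r(k) = (k + 3)*(3*k + 22)/((k + 6)*(3*k + 19)) after simplifying.
Gosper form: A/B · C(k+1)/C(k) with A=k + 3, B=k + 6, C=k + 19/3.
Solve (k + 3)·f(k+1) − (k + 5)·f(k) = k + 19/3.
d = 2 from the (1,1,1) case.
Solving with deg f ≤ 2: f(k) = k*(7*k + 31)/18.
Then R = B(k−1)f/C = k*(k + 5)*(7*k + 31)/(6*(3*k + 19)), so s_k = R(k)·t_k = k*(7*k + 31)/(6*(k + 3)*(k + 4)).
Verify: (3*k + 19)/(k**3 + 12*k**2 + 47*k + 60) matches t_k.
Σ_(k=2)^n t_k = s_(n+1) − s_(2) = ((7*n**2 + 45*n + 38)/(6*(n**2 + 9*n + 20))) − (1/2), i.e. (2*n**2 + 9*n - 11)/(3*(n**2 + 9*n + 20)).

S(n) = (2*n**2 + 9*n - 11)/(3*(n**2 + 9*n + 20))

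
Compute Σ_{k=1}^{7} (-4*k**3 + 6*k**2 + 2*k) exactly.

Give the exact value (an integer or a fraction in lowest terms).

t_(k+1)/t_k = (2*k**3 + 3*k**2 - k - 2)/(k*(2*k**2 - 3*k - 1)).
Take A(k)=1, B(k)=1, C(k)=k**3 - 3*k**2/2 - k/2.
Key eq: (1)·f(k+1) = (1)·f(k) + (k**3 - 3*k**2/2 - k/2).
From deg A=0, deg B=0, deg C=3: d=4.
Coefficient equations give f(k) = k**2*(k - 3)*(k - 1)/4.
R(k) = B(k−1)·f(k)/C(k) = k*(k - 3)*(k - 1)/(2*(2*k**2 - 3*k - 1)); s_k = R·t_k = k**2*(-k**2 + 4*k - 3).
Δs = 2*k*(-2*k**2 + 3*k + 1), as required.
Sum = s_(8) − s_(1); s_(8) = -2240, s_(1) = 0 ⇒ -2240.

Σ = -2240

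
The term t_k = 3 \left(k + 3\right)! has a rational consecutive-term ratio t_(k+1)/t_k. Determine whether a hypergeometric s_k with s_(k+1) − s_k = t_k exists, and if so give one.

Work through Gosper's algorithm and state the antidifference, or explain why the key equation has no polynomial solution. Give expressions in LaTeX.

r(k) = k + 4 after simplifying.
Gosper form: A/B · C(k+1)/C(k) with A=k + 4, B=1, C=1.
Key eq: (k + 4)·f(k+1) = (1)·f(k) + (1).
d = -1 from the (1,0,0) case.
deg f ≤ -1 is impossible — no certificate.

no hypergeometric antidifference exists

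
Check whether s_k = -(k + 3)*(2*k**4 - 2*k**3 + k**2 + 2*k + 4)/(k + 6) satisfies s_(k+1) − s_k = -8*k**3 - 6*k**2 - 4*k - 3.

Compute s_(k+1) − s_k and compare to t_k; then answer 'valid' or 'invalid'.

s_(k+1) = (-2*k**5 - 14*k**4 - 31*k**3 - 34*k**2 - 31*k - 28)/(k + 7)
s_(k+1) − s_k = 2*(-4*k**5 - 46*k**4 - 125*k**3 - 95*k**2 - 66*k - 42)/(k**2 + 13*k + 42)
(s_(k+1) − s_k) − t_k = 3*(6*k**4 + 56*k**3 + 39*k**2 + 25*k + 14)/(k**2 + 13*k + 42)

Invalid: residual 3*(6*k**4 + 56*k**3 + 39*k**2 + 25*k + 14)/(k**2 + 13*k + 42) ≠ 0.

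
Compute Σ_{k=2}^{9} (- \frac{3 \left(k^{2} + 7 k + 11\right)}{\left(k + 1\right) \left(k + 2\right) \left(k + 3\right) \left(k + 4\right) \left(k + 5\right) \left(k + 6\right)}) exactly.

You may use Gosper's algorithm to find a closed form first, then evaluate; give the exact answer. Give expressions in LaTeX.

Σ = -136/15015

r(k) = (k + 1)*(7*k + (k + 1)**2 + 18)/((k + 7)*(k**2 + 7*k + 11)) after simplifying.
So A=k + 1 and B=k + 7, with C=k**2 + 7*k + 11.
Key eq: (k + 1)·f(k+1) = (k + 6)·f(k) + (k**2 + 7*k + 11).
Degrees (1,1,2) ⇒ d ≤ 5.
A polynomial solution: f(k) = k*(k + 2)*(k + 4)*(k**2 + 9*k + 23)/45.
Get s_k = R·t_k = k*(-k**2 - 9*k - 23)/(15*(k**3 + 9*k**2 + 23*k + 15)) with R(k) = B(k−1)f(k)/C(k) = k*(k + 2)*(k + 4)*(k + 6)*(k**2 + 9*k + 23)/(45*(k**2 + 7*k + 11)).
Check: Δs_k = 3*(-k**2 - 7*k - 11)/(k**6 + 21*k**5 + 175*k**4 + 735*k**3 + 1624*k**2 + 1764*k + 720). ✓
Σ_(k=2)^(9) t_k = s_(10) − s_(2) = -142/2145 − (-2/35) = -136/15015.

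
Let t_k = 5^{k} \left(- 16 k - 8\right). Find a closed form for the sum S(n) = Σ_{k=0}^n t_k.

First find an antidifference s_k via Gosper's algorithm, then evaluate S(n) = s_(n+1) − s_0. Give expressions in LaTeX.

Compute t_(k+1)/t_k: get 5*(2*k + 3)/(2*k + 1).
Gosper form: A/B · C(k+1)/C(k) with A=5, B=1, C=k + 1/2.
f must satisfy (5)·f(k+1) − (1)·f(k) = k + 1/2.
Degrees (0,0,1) ⇒ d ≤ 1.
Solving with deg f ≤ 1: f(k) = (4*k - 3)/16.
Then R = B(k−1)f/C = (4*k - 3)/(8*(2*k + 1)), so s_k = R(k)·t_k = 5**k*(3 - 4*k).
s_(k+1) − s_k = 5**k*(-16*k - 8) = t_k.
s_(n+1) = 5**(n + 1)*(-4*n - 1) and s_(0) = 3, so S(n) = -20*5**n*n - 5*5**n - 3.

S(n) = - 20 \cdot 5^{n} n - 5 \cdot 5^{n} - 3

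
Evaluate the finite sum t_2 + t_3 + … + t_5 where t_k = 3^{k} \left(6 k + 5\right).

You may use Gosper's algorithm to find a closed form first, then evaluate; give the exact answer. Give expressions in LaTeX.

Σ = 11628

The ratio is 3*(6*k + 11)/(6*k + 5).
Normal form (A,B,C) = (3, 1, k + 5/6).
Solve (3)·f(k+1) − (1)·f(k) = k + 5/6.
Degrees (0,0,1) ⇒ d ≤ 1.
A polynomial solution: f(k) = (3*k - 2)/6.
So s_k = (B(k−1)f/C)·t_k = ((3*k - 2)/(6*k + 5))·t_k = 3**k*(3*k - 2).
Check: Δs_k = 3**k*(6*k + 5). ✓
Evaluate s at k=6 and k=2: 11664 and 36; difference 11628.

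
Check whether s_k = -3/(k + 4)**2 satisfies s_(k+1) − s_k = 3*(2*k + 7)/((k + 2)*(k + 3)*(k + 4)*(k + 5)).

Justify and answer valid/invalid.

s_(k+1) = -3/(k + 5)**2
s_(k+1) − s_k = -3/(k + 5)**2 + 3/(k + 4)**2
(s_(k+1) − s_k) − t_k = 6*(-3*k**2 - 23*k - 43)/(k**6 + 23*k**5 + 217*k**4 + 1073*k**3 + 2926*k**2 + 4160*k + 2400)

Invalid: residual 6*(-3*k**2 - 23*k - 43)/(k**6 + 23*k**5 + 217*k**4 + 1073*k**3 + 2926*k**2 + 4160*k + 2400) ≠ 0.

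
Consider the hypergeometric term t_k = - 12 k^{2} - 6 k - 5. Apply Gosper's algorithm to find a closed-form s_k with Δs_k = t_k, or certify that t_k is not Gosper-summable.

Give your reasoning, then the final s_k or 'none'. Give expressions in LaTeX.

s_k = k \left(- 4 k^{2} + 3 k - 4\right)

Compute t_(k+1)/t_k: get (12*k**2 + 30*k + 23)/(12*k**2 + 6*k + 5).
Gosper form: A/B · C(k+1)/C(k) with A=1, B=1, C=k**2 + k/2 + 5/12.
Key eq: (1)·f(k+1) = (1)·f(k) + (k**2 + k/2 + 5/12).
From deg A=0, deg B=0, deg C=2: d=3.
Match coefficients ⇒ f(k) = k*(4*k**2 - 3*k + 4)/12.
Certificate R = B(k−1)f/C = k*(4*k**2 - 3*k + 4)/(12*k**2 + 6*k + 5) gives s_k = k*(-4*k**2 + 3*k - 4).
Check: Δs_k = -12*k**2 - 6*k - 5. ✓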